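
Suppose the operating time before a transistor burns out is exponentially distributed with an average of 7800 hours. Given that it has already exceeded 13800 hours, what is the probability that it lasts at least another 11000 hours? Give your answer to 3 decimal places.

0.244

The rate is λ = 1/7800 = 0.000128205 per hour.
The exponential is memoryless, so the remaining time is again Exp(λ): the condition X > 13800 is irrelevant.
P(X > 11000) = e^(−1.4103) ≈ 0.244.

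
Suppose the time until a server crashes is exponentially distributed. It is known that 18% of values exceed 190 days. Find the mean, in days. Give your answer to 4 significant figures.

110.8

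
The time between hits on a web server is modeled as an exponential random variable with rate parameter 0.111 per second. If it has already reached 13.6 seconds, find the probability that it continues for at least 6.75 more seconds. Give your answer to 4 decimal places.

The exponential is memoryless, so the remaining time is again Exp(λ): the condition X > 13.6 is irrelevant.
P(X > 6.75) = e^(−0.74925) ≈ 0.4727.

0.4727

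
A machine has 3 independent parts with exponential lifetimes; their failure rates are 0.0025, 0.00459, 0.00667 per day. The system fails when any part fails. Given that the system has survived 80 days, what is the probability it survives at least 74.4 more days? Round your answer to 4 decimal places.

Time to first failure ~ Exp(Σλ) with Σλ = 0.01376.
By memorylessness, P(T > 80+74.4 | T > 80) = P(T > 74.4) = e^(−0.01376·74.4) ≈ 0.3592.

0.3592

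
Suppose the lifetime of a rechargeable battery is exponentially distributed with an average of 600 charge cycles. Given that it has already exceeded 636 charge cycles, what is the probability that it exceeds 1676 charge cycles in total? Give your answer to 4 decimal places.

The rate is λ = 1/600 = 0.00166667 per charge cycle.
By the memoryless property, P(X > 636+1040 | X > 636) = P(X > 1040).
P(X > 1040) = e^(−1.7333) ≈ 0.1767.

0.1767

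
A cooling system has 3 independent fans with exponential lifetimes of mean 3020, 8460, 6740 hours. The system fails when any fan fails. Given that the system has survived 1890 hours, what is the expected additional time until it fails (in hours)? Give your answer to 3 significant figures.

1670

First-failure rate Σλ = 1/3020 + 1/8460 + 1/6740 = 0.000597697.
By memorylessness the expected residual is 1/Σλ = 1673.09 hours, regardless of the 1890 already elapsed.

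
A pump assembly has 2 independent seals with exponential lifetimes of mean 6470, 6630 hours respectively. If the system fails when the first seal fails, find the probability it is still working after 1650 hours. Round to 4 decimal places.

0.6042

The first failure time is exponential with rate Σλ_i = 1/6470 + 1/6630 = 0.000305389 per hour.
P(min > 1650) = e^(−0.000305389·1650) = e^(−0.50389) ≈ 0.6042.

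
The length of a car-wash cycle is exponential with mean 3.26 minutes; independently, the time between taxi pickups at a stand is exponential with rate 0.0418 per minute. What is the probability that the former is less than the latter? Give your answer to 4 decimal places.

λ_1 = 1/3.26 = 0.306748, λ_2 = 0.0418.
For independent exponentials, P(the former < the latter) = λ_1/(λ_1+λ_2) = 0.306748/0.348548 ≈ 0.8801.

0.8801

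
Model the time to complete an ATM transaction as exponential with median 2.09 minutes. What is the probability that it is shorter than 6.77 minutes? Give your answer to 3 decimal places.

0.894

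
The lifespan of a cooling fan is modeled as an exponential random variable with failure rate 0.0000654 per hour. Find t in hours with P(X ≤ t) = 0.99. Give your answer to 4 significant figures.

Set 1 − e^(−λt) = 0.99, so t = −ln(0.01)/λ = 4.6052/0.0000654 ≈ 70415.4 hours.

70420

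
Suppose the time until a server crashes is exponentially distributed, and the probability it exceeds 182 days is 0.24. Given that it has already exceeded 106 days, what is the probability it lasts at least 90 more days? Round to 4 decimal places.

0.4938

From e^(−λ·182) = 0.24, λ = −ln(0.24)/182 = 0.0078413.
Memoryless: P(X > 106+90 | X > 106) = P(X > 90) = e^(−0.0078413·90) ≈ 0.4938.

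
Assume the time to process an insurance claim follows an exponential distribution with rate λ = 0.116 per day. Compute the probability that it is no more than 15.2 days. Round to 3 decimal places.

0.829

P(X ≤ 15.2) = 1 − e^(−λ·15.2) = 1 − e^(−1.7632) ≈ 0.829.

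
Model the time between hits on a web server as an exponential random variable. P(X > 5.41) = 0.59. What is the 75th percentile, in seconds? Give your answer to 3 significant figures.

e^(−λ·5.41) = 0.59 ⇒ λ = −ln(0.59)/5.41 = 0.0975292.
75th percentile: 1 − e^(−λt) = 0.75, t = −ln(0.25)/λ = 14.2142 seconds.

14.2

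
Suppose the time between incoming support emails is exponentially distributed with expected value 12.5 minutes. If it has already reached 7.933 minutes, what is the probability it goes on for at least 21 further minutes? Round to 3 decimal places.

0.186

The rate is λ = 1/12.5 = 0.08 per minute.
The exponential is memoryless, so the remaining time is again Exp(λ): the condition X > 7.933 is irrelevant.
P(X > 21) = e^(−1.68) ≈ 0.186.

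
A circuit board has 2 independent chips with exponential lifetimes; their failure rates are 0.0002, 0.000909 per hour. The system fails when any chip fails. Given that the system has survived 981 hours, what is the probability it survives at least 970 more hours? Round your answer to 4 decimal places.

0.3410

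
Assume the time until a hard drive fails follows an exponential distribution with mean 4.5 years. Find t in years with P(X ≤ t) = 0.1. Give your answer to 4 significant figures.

The rate is λ = 1/4.5 = 0.222222 per year.
Set 1 − e^(−λt) = 0.1, so t = −ln(0.9)/λ = 0.10536/0.222222 ≈ 0.474122 years.

0.4741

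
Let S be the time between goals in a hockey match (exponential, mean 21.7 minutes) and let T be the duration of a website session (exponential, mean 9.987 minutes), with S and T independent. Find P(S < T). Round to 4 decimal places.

0.3152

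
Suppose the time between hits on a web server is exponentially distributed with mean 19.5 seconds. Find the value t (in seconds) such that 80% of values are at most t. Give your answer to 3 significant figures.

31.4

The rate is λ = 1/19.5 = 0.0512821 per second.
Set 1 − e^(−λt) = 0.8, so t = −ln(0.2)/λ = 1.6094/0.0512821 ≈ 31.384 seconds.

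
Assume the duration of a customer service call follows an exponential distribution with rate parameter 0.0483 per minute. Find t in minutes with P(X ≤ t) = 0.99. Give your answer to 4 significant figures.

95.35

Set 1 − e^(−λt) = 0.99, so t = −ln(0.01)/λ = 4.6052/0.0483 ≈ 95.3451 minutes.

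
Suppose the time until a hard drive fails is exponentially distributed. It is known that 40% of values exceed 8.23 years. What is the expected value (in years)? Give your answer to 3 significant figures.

e^(−λ·8.23) = 0.40 ⇒ λ = −ln(0.40)/8.23 = 0.111335.
Mean = 1/λ = 8.98187 years.

8.98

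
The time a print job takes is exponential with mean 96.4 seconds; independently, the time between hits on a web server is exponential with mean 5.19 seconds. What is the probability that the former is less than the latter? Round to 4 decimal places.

0.0511

λ_1 = 1/96.4 = 0.0103734, λ_2 = 1/5.19 = 0.192678.
For independent exponentials, P(the former < the latter) = λ_1/(λ_1+λ_2) = 0.0103734/0.203052 ≈ 0.0511.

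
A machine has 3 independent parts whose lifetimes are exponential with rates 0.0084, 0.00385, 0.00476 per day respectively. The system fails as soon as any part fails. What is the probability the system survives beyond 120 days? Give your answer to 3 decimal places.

The time to first failure is exponential with rate Σλ = 0.0084 + 0.00385 + 0.00476 = 0.01701.
P(min > 120) = e^(−0.01701·120) = e^(−2.0412) ≈ 0.130.

0.130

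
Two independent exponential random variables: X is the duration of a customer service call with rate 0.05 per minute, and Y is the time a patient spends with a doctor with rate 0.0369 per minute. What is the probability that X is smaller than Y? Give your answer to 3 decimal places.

0.575

λ_1 = 0.05, λ_2 = 0.0369.
For independent exponentials, P(X < Y) = λ_1/(λ_1+λ_2) = 0.05/0.0869 ≈ 0.575.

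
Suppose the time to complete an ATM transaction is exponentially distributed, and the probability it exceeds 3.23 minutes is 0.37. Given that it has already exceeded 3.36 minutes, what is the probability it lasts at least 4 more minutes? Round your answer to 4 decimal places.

From e^(−λ·3.23) = 0.37, λ = −ln(0.37)/3.23 = 0.307818.
Memoryless: P(X > 3.36+4 | X > 3.36) = P(X > 4) = e^(−0.307818·4) ≈ 0.2919.

0.2919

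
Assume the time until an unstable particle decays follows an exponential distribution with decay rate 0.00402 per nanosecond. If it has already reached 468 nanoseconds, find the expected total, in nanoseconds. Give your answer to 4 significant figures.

716.8

By memorylessness, E[X | X > 468] = 468 + 1/λ = 468 + 248.756 = 716.756 nanoseconds.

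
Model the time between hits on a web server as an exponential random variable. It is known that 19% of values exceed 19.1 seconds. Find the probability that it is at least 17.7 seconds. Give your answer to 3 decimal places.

0.215

e^(−λ·19.1) = 0.19 ⇒ λ = −ln(0.19)/19.1 = 0.0869493.
P(X > 17.7) = e^(−0.0869493·17.7) = e^(−1.539) ≈ 0.215.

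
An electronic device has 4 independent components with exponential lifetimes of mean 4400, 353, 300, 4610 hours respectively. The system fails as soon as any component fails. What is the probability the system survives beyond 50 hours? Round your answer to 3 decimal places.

0.719

The first failure time is exponential with rate Σλ_i = 1/4400 + 1/353 + 1/300 + 1/4610 = 0.00661039 per hour.
P(min > 50) = e^(−0.00661039·50) = e^(−0.33052) ≈ 0.719.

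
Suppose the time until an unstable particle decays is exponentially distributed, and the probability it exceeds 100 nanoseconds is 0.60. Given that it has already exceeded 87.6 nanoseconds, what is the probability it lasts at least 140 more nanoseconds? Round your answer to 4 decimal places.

0.4891

From e^(−λ·100) = 0.60, λ = −ln(0.60)/100 = 0.00510826.
Memoryless: P(X > 87.6+140 | X > 87.6) = P(X > 140) = e^(−0.00510826·140) ≈ 0.4891.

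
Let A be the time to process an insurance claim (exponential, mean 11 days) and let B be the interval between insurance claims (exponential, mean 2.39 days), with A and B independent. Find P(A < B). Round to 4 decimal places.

λ_1 = 1/11 = 0.0909091, λ_2 = 1/2.39 = 0.41841.
For independent exponentials, P(A < B) = λ_1/(λ_1+λ_2) = 0.0909091/0.509319 ≈ 0.1785.

0.1785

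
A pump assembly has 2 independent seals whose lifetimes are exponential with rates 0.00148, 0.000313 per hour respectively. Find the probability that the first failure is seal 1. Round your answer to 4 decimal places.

The time to first failure is exponential with rate Σλ = 0.00148 + 0.000313 = 0.001793.
P(seal 1 first) = λ_1/Σλ = 0.00148/0.001793 ≈ 0.8254.

0.8254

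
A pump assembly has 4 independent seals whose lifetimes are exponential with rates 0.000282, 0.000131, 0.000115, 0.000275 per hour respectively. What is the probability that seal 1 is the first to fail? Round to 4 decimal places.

0.3512

The time to first failure is exponential with rate Σλ = 0.000282 + 0.000131 + 0.000115 + 0.000275 = 0.000803.
P(seal 1 first) = λ_1/Σλ = 0.000282/0.000803 ≈ 0.3512.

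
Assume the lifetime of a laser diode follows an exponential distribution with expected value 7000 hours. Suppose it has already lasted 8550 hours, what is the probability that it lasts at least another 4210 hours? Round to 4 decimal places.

The rate is λ = 1/7000 = 0.000142857 per hour.
P(X > s+t | X > s) = e^(−λ(s+t))/e^(−λs) = e^(−λt), independent of s = 8550.
P(X > 4210) = e^(−0.60143) ≈ 0.5480.

0.5480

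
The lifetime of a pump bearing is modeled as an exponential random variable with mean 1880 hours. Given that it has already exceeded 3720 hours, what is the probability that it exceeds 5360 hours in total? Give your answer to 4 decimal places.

The rate is λ = 1/1880 = 0.000531915 per hour.
By the memoryless property, P(X > 3720+1640 | X > 3720) = P(X > 1640).
P(X > 1640) = e^(−0.87234) ≈ 0.4180.

0.4180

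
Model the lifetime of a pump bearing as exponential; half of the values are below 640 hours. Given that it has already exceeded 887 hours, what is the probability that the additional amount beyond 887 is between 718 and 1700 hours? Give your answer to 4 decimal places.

0.3009

For an exponential, median = ln(2)/λ, so λ = ln 2 / 640 = 0.00108304 per hour.
Memoryless: the residual past 887 is again Exp(λ).
P(718 < residual < 1700) = e^(−λ·718) − e^(−λ·1700) = 0.45950 − 0.15863 ≈ 0.3009.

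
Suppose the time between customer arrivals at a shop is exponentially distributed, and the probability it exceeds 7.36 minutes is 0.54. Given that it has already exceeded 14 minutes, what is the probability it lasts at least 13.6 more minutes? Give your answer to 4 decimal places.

0.3203

From e^(−λ·7.36) = 0.54, λ = −ln(0.54)/7.36 = 0.0837209.
Memoryless: P(X > 14+13.6 | X > 14) = P(X > 13.6) = e^(−0.0837209·13.6) ≈ 0.3203.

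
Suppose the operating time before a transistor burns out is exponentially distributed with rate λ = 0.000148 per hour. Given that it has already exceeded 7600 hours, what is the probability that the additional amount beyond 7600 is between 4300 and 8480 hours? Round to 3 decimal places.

0.244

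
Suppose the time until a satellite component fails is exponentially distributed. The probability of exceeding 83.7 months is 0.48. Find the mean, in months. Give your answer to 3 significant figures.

e^(−λ·83.7) = 0.48 ⇒ λ = −ln(0.48)/83.7 = 0.00876905.
Mean = 1/λ = 114.037 months.

114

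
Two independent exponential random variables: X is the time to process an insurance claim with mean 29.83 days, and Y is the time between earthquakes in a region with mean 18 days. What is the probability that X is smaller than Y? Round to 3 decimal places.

λ_1 = 1/29.83 = 0.0335233, λ_2 = 1/18 = 0.0555556.
For independent exponentials, P(X < Y) = λ_1/(λ_1+λ_2) = 0.0335233/0.0890789 ≈ 0.376.

0.376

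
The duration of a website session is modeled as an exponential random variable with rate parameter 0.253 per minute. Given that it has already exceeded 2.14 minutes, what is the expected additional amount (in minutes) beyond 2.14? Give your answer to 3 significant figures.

3.95

By memorylessness, the remaining amount past any threshold is again Exp(λ) with mean 1/λ = 3.95257 minutes.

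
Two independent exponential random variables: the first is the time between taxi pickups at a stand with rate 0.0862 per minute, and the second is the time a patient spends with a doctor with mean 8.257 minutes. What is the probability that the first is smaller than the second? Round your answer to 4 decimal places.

λ_1 = 0.0862, λ_2 = 1/8.257 = 0.121109.
For independent exponentials, P(the first < the second) = λ_1/(λ_1+λ_2) = 0.0862/0.207309 ≈ 0.4158.

0.4158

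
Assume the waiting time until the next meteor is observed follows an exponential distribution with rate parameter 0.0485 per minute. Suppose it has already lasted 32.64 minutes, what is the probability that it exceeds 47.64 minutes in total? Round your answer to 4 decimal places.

P(X > s+t | X > s) = e^(−λ(s+t))/e^(−λs) = e^(−λt), independent of s = 32.64.
P(X > 15) = e^(−0.7275) ≈ 0.4831.

0.4831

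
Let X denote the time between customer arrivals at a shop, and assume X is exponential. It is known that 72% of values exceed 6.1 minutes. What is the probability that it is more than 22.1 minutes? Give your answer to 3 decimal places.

0.304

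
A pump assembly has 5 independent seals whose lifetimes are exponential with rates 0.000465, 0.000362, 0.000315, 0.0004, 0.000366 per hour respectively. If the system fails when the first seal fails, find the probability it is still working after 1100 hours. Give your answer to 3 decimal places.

0.123

The time to first failure is exponential with rate Σλ = 0.000465 + 0.000362 + 0.000315 + 0.0004 + 0.000366 = 0.001908.
P(min > 1100) = e^(−0.001908·1100) = e^(−2.0988) ≈ 0.123.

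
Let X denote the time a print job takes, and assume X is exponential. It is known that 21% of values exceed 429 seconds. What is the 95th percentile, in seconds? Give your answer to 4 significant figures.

823.5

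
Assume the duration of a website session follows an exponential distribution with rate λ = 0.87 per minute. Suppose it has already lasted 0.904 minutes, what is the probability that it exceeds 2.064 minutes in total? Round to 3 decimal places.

0.365

By the memoryless property, P(X > 0.904+1.16 | X > 0.904) = P(X > 1.16).
P(X > 1.16) = e^(−1.0092) ≈ 0.365.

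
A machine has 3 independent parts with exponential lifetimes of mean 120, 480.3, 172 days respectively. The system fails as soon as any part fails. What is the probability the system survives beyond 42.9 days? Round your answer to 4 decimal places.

The first failure time is exponential with rate Σλ_i = 1/120 + 1/480.3 + 1/172 = 0.0162293 per day.
P(min > 42.9) = e^(−0.0162293·42.9) = e^(−0.69624) ≈ 0.4985.

0.4985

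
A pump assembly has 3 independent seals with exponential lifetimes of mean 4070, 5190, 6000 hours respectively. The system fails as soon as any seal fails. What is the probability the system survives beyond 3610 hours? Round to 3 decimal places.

0.113

The first failure time is exponential with rate Σλ_i = 1/4070 + 1/5190 + 1/6000 = 0.000605045 per hour.
P(min > 3610) = e^(−0.000605045·3610) = e^(−2.1842) ≈ 0.113.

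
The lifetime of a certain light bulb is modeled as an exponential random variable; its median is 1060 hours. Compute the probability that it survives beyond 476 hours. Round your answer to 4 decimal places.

For an exponential, median = ln(2)/λ, so λ = ln 2 / 1060 = 0.000653912 per hour.
P(X > 476) = e^(−λ·476) = e^(−0.31126) ≈ 0.7325.

0.7325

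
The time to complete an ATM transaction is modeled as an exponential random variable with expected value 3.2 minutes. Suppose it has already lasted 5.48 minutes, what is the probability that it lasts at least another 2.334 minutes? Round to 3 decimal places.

0.482

The rate is λ = 1/3.2 = 0.3125 per minute.
By the memoryless property, P(X > 5.48+2.334 | X > 5.48) = P(X > 2.334).
P(X > 2.334) = e^(−0.72937) ≈ 0.482.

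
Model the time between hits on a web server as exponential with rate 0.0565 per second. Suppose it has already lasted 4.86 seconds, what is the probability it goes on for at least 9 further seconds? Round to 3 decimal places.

P(X > s+t | X > s) = e^(−λ(s+t))/e^(−λs) = e^(−λt), independent of s = 4.86.
P(X > 9) = e^(−0.5085) ≈ 0.601.

0.601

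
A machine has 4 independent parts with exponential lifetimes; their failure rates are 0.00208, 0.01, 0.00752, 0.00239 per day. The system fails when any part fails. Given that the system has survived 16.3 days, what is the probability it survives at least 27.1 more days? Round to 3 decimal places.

0.551

Time to first failure ~ Exp(Σλ) with Σλ = 0.02199.
By memorylessness, P(T > 16.3+27.1 | T > 16.3) = P(T > 27.1) = e^(−0.02199·27.1) ≈ 0.551.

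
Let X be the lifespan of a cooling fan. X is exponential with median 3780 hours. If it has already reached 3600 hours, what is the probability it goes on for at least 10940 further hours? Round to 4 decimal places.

For an exponential, median = ln(2)/λ, so λ = ln 2 / 3780 = 0.000183372 per hour.
The exponential is memoryless, so the remaining time is again Exp(λ): the condition X > 3600 is irrelevant.
P(X > 10940) = e^(−2.0061) ≈ 0.1345.

0.1345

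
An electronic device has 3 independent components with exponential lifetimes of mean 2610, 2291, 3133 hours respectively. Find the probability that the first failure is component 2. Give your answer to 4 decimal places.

Rates: λ_i = 1/mean_i → 0.000383142, 0.000436491, 0.000319183; Σλ = 0.00113882.
P(component 2 first) = λ_2/Σλ = 0.000436491/0.00113882 ≈ 0.3833.

0.3833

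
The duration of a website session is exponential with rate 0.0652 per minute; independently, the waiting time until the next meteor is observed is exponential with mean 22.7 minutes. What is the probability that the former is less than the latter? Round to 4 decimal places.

0.5968

λ_1 = 0.0652, λ_2 = 1/22.7 = 0.0440529.
For independent exponentials, P(the former < the latter) = λ_1/(λ_1+λ_2) = 0.0652/0.109253 ≈ 0.5968.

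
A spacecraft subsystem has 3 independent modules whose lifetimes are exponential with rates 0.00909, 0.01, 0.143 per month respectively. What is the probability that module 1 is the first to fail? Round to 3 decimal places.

0.056

The time to first failure is exponential with rate Σλ = 0.00909 + 0.01 + 0.143 = 0.16209.
P(module 1 first) = λ_1/Σλ = 0.00909/0.16209 ≈ 0.056.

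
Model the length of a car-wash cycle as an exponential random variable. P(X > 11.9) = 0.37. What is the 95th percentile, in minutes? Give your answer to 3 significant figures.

e^(−λ·11.9) = 0.37 ⇒ λ = −ln(0.37)/11.9 = 0.0835506.
95th percentile: 1 − e^(−λt) = 0.95, t = −ln(0.05)/λ = 35.8553 minutes.

35.9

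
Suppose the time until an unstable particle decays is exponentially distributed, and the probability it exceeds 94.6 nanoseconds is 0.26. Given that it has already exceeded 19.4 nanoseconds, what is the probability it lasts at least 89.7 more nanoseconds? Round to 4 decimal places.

0.2788

From e^(−λ·94.6) = 0.26, λ = −ln(0.26)/94.6 = 0.0142397.
Memoryless: P(X > 19.4+89.7 | X > 19.4) = P(X > 89.7) = e^(−0.0142397·89.7) ≈ 0.2788.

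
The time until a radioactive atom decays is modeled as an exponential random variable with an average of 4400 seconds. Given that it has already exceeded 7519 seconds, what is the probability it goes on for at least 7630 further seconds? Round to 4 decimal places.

0.1766

The rate is λ = 1/4400 = 0.000227273 per second.
The exponential is memoryless, so the remaining time is again Exp(λ): the condition X > 7519 is irrelevant.
P(X > 7630) = e^(−1.7341) ≈ 0.1766.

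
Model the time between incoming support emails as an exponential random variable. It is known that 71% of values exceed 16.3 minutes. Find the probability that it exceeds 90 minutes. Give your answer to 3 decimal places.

e^(−λ·16.3) = 0.71 ⇒ λ = −ln(0.71)/16.3 = 0.0210117.
P(X > 90) = e^(−0.0210117·90) = e^(−1.8911) ≈ 0.151.

0.151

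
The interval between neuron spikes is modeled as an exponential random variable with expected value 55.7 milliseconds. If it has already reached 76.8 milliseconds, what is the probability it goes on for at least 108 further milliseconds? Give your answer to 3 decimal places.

The rate is λ = 1/55.7 = 0.0179533 per millisecond.
The exponential is memoryless, so the remaining time is again Exp(λ): the condition X > 76.8 is irrelevant.
P(X > 108) = e^(−1.939) ≈ 0.144.

0.144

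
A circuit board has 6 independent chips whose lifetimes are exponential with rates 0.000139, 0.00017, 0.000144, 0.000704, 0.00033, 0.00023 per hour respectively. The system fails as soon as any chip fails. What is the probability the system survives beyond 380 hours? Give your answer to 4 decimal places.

0.5208

The time to first failure is exponential with rate Σλ = 0.000139 + 0.00017 + 0.000144 + 0.000704 + 0.00033 + 0.00023 = 0.001717.
P(min > 380) = e^(−0.001717·380) = e^(−0.65246) ≈ 0.5208.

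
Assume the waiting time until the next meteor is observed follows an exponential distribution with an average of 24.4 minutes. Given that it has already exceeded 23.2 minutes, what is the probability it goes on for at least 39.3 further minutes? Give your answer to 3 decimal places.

The rate is λ = 1/24.4 = 0.0409836 per minute.
P(X > s+t | X > s) = e^(−λ(s+t))/e^(−λs) = e^(−λt), independent of s = 23.2.
P(X > 39.3) = e^(−1.6107) ≈ 0.200.

0.200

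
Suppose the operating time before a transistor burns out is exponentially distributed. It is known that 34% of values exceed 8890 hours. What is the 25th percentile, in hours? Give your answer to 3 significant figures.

2370

e^(−λ·8890) = 0.34 ⇒ λ = −ln(0.34)/8890 = 0.000121351.
25th percentile: 1 − e^(−λt) = 0.25, t = −ln(0.75)/λ = 2370.66 hours.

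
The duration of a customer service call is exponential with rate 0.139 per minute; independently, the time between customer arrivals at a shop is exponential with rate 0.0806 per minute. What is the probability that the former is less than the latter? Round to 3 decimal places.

0.633

λ_1 = 0.139, λ_2 = 0.0806.
For independent exponentials, P(the former < the latter) = λ_1/(λ_1+λ_2) = 0.139/0.2196 ≈ 0.633.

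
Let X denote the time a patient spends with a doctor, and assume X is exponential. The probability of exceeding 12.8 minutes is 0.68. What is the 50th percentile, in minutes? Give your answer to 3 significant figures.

e^(−λ·12.8) = 0.68 ⇒ λ = −ln(0.68)/12.8 = 0.0301299.
50th percentile: 1 − e^(−λt) = 0.5, t = −ln(0.5)/λ = 23.0053 minutes.

23.0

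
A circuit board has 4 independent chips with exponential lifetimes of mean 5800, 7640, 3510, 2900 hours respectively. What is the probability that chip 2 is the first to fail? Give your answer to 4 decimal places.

0.1403

Rates: λ_i = 1/mean_i → 0.000172414, 0.00013089, 0.0002849, 0.000344828; Σλ = 0.000933032.
P(chip 2 first) = λ_2/Σλ = 0.00013089/0.000933032 ≈ 0.1403.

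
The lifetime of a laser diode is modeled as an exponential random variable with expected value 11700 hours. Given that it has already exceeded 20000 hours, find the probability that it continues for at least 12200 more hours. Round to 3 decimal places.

0.352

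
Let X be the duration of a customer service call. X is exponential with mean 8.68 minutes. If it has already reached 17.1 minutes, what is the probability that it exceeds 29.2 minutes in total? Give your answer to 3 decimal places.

The rate is λ = 1/8.68 = 0.115207 per minute.
P(X > s+t | X > s) = e^(−λ(s+t))/e^(−λs) = e^(−λt), independent of s = 17.1.
P(X > 12.1) = e^(−1.394) ≈ 0.248.

0.248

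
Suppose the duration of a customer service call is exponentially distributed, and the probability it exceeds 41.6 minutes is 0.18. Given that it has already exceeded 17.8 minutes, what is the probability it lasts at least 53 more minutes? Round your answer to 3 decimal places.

0.113

From e^(−λ·41.6) = 0.18, λ = −ln(0.18)/41.6 = 0.0412211.
Memoryless: P(X > 17.8+53 | X > 17.8) = P(X > 53) = e^(−0.0412211·53) ≈ 0.113.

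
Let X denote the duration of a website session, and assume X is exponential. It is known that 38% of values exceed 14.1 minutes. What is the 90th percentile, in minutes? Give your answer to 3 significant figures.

33.6

e^(−λ·14.1) = 0.38 ⇒ λ = −ln(0.38)/14.1 = 0.068623.
90th percentile: 1 − e^(−λt) = 0.9, t = −ln(0.1)/λ = 33.5541 minutes.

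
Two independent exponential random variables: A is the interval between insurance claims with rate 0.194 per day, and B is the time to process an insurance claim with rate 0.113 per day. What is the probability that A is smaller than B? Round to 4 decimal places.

0.6319

λ_1 = 0.194, λ_2 = 0.113.
For independent exponentials, P(A < B) = λ_1/(λ_1+λ_2) = 0.194/0.307 ≈ 0.6319.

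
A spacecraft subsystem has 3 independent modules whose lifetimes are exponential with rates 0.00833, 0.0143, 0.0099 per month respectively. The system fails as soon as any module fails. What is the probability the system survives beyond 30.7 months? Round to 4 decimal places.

The time to first failure is exponential with rate Σλ = 0.00833 + 0.0143 + 0.0099 = 0.03253.
P(min > 30.7) = e^(−0.03253·30.7) = e^(−0.99867) ≈ 0.3684.

0.3684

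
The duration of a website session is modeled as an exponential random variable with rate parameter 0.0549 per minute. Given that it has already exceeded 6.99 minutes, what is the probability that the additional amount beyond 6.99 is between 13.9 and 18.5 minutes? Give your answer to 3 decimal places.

0.104

Memoryless: the residual past 6.99 is again Exp(λ).
P(13.9 < residual < 18.5) = e^(−λ·13.9) − e^(−λ·18.5) = 0.46621 − 0.36217 ≈ 0.104.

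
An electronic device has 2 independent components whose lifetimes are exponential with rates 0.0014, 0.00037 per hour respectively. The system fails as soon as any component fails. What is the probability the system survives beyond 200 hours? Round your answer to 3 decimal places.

0.702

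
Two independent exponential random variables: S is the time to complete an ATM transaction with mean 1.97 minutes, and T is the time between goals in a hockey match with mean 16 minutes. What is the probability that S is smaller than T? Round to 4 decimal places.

λ_1 = 1/1.97 = 0.507614, λ_2 = 1/16 = 0.0625.
For independent exponentials, P(S < T) = λ_1/(λ_1+λ_2) = 0.507614/0.570114 ≈ 0.8904.

0.8904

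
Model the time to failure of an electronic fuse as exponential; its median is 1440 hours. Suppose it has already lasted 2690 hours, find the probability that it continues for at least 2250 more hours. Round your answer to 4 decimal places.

For an exponential, median = ln(2)/λ, so λ = ln 2 / 1440 = 0.000481352 per hour.
The exponential is memoryless, so the remaining time is again Exp(λ): the condition X > 2690 is irrelevant.
P(X > 2250) = e^(−1.083) ≈ 0.3386.

0.3386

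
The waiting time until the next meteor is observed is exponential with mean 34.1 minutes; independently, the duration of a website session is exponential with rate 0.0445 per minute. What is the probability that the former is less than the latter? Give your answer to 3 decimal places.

0.397

λ_1 = 1/34.1 = 0.0293255, λ_2 = 0.0445.
For independent exponentials, P(the former < the latter) = λ_1/(λ_1+λ_2) = 0.0293255/0.0738255 ≈ 0.397.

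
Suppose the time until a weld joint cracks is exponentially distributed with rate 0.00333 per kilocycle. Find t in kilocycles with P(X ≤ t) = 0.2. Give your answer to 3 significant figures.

67.0

Set 1 − e^(−λt) = 0.2, so t = −ln(0.8)/λ = 0.22314/0.00333 ≈ 67.0101 kilocycles.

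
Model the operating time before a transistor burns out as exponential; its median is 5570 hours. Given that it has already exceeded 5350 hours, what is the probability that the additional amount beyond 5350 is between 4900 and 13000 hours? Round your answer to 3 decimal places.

0.345

For an exponential, median = ln(2)/λ, so λ = ln 2 / 5570 = 0.000124443 per hour.
Memoryless: the residual past 5350 is again Exp(λ).
P(4900 < residual < 13000) = e^(−λ·4900) − e^(−λ·13000) = 0.54348 − 0.19834 ≈ 0.345.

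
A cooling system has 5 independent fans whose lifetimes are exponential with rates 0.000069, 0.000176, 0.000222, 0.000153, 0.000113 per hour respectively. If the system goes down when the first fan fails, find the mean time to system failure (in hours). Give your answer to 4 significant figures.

The time to first failure is exponential with rate Σλ = 0.000069 + 0.000176 + 0.000222 + 0.000153 + 0.000113 = 0.000733.
E[min] = 1/Σλ = 1/0.000733 = 1364.26 hours.

1364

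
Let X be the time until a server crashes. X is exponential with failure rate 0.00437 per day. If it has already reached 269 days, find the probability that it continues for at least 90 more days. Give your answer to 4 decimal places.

0.6748

P(X > s+t | X > s) = e^(−λ(s+t))/e^(−λs) = e^(−λt), independent of s = 269.
P(X > 90) = e^(−0.3933) ≈ 0.6748.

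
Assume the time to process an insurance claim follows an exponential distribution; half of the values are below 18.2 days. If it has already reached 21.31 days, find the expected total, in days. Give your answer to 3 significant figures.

47.6

For an exponential, median = ln(2)/λ, so λ = ln 2 / 18.2 = 0.038085 per day.
By memorylessness, E[X | X > 21.31] = 21.31 + 1/λ = 21.31 + 26.257 = 47.567 days.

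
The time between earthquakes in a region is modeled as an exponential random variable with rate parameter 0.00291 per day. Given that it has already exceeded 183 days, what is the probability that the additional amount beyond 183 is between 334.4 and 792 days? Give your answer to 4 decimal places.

Memoryless: the residual past 183 is again Exp(λ).
P(334.4 < residual < 792) = e^(−λ·334.4) − e^(−λ·792) = 0.37791 − 0.09979 ≈ 0.2781.

0.2781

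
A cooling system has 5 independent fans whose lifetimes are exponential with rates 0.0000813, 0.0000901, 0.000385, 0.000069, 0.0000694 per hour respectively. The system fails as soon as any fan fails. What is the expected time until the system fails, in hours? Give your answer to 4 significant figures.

1439

The time to first failure is exponential with rate Σλ = 0.0000813 + 0.0000901 + 0.000385 + 0.000069 + 0.0000694 = 0.0006948.
E[min] = 1/Σλ = 1/0.0006948 = 1439.26 hours.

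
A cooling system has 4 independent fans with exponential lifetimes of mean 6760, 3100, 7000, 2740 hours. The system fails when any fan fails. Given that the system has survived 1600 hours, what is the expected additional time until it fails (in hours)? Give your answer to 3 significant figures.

First-failure rate Σλ = 1/6760 + 1/3100 + 1/7000 + 1/2740 = 0.00097833.
By memorylessness the expected residual is 1/Σλ = 1022.15 hours, regardless of the 1600 already elapsed.

1020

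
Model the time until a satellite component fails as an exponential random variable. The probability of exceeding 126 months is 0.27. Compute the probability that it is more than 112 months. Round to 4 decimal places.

e^(−λ·126) = 0.27 ⇒ λ = −ln(0.27)/126 = 0.0103915.
P(X > 112) = e^(−0.0103915·112) = e^(−1.1639) ≈ 0.3123.

0.3123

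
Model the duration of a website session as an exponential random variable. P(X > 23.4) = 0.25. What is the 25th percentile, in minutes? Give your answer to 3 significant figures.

4.86

e^(−λ·23.4) = 0.25 ⇒ λ = −ln(0.25)/23.4 = 0.0592433.
25th percentile: 1 − e^(−λt) = 0.25, t = −ln(0.75)/λ = 4.85594 minutes.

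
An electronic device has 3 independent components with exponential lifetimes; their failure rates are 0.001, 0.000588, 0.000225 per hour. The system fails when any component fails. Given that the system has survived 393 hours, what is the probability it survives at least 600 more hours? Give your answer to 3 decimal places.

Time to first failure ~ Exp(Σλ) with Σλ = 0.001813.
By memorylessness, P(T > 393+600 | T > 393) = P(T > 600) = e^(−0.001813·600) ≈ 0.337.

0.337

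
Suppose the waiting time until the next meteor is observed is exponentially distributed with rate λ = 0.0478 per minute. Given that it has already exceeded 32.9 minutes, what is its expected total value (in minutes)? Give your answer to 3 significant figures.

By memorylessness, E[X | X > 32.9] = 32.9 + 1/λ = 32.9 + 20.9205 = 53.8205 minutes.

53.8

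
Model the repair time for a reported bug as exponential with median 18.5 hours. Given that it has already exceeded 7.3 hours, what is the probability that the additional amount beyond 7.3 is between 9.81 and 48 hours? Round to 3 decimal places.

0.527

For an exponential, median = ln(2)/λ, so λ = ln 2 / 18.5 = 0.0374674 per hour.
Memoryless: the residual past 7.3 is again Exp(λ).
P(9.81 < residual < 48) = e^(−λ·9.81) − e^(−λ·48) = 0.69243 − 0.16556 ≈ 0.527.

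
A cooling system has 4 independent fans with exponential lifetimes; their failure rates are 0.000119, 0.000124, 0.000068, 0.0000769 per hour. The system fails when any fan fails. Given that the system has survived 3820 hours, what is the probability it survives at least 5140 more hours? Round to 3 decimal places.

Time to first failure ~ Exp(Σλ) with Σλ = 0.0003879.
By memorylessness, P(T > 3820+5140 | T > 3820) = P(T > 5140) = e^(−0.0003879·5140) ≈ 0.136.

0.136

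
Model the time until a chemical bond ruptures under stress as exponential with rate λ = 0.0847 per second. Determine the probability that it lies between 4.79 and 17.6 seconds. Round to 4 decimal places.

0.4413

P(4.79 < X < 17.6) = e^(−λ·4.79) − e^(−λ·17.6) = 0.66650 − 0.22521 ≈ 0.4413.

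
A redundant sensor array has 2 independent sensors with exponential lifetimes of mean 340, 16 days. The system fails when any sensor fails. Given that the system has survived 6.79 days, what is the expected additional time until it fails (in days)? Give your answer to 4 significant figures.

15.28

First-failure rate Σλ = 1/340 + 1/16 = 0.0654412.
By memorylessness the expected residual is 1/Σλ = 15.2809 days, regardless of the 6.79 already elapsed.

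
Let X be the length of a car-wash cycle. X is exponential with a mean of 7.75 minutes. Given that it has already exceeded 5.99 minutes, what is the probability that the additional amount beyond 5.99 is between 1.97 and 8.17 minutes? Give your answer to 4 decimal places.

The rate is λ = 1/7.75 = 0.129032 per minute.
Memoryless: the residual past 5.99 is again Exp(λ).
P(1.97 < residual < 8.17) = e^(−λ·1.97) − e^(−λ·8.17) = 0.77554 − 0.34847 ≈ 0.4271.

0.4271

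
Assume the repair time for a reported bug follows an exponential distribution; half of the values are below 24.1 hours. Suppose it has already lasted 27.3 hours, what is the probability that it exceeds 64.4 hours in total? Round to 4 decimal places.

0.3440

For an exponential, median = ln(2)/λ, so λ = ln 2 / 24.1 = 0.0287613 per hour.
The exponential is memoryless, so the remaining time is again Exp(λ): the condition X > 27.3 is irrelevant.
P(X > 37.1) = e^(−1.067) ≈ 0.3440.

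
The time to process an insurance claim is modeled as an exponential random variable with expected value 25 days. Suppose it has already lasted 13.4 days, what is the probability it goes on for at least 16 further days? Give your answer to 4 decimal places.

0.5273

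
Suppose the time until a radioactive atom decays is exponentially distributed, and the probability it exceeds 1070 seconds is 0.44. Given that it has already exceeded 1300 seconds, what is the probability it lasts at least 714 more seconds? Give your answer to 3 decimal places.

0.578

From e^(−λ·1070) = 0.44, λ = −ln(0.44)/1070 = 0.000767272.
Memoryless: P(X > 1300+714 | X > 1300) = P(X > 714) = e^(−0.000767272·714) ≈ 0.578.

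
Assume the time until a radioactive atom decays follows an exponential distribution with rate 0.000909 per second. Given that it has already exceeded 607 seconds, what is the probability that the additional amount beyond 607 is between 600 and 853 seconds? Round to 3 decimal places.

0.119

Memoryless: the residual past 607 is again Exp(λ).
P(600 < residual < 853) = e^(−λ·600) − e^(−λ·853) = 0.57961 − 0.46053 ≈ 0.119.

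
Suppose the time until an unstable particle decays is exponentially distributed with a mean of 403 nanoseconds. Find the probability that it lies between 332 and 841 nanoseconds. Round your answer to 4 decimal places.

0.3147

The rate is λ = 1/403 = 0.00248139 per nanosecond.
P(332 < X < 841) = e^(−λ·332) − e^(−λ·841) = 0.43875 − 0.12408 ≈ 0.3147.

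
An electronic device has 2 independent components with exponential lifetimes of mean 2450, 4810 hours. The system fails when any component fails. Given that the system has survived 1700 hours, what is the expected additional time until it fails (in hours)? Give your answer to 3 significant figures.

First-failure rate Σλ = 1/2450 + 1/4810 = 0.000616063.
By memorylessness the expected residual is 1/Σλ = 1623.21 hours, regardless of the 1700 already elapsed.

1620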